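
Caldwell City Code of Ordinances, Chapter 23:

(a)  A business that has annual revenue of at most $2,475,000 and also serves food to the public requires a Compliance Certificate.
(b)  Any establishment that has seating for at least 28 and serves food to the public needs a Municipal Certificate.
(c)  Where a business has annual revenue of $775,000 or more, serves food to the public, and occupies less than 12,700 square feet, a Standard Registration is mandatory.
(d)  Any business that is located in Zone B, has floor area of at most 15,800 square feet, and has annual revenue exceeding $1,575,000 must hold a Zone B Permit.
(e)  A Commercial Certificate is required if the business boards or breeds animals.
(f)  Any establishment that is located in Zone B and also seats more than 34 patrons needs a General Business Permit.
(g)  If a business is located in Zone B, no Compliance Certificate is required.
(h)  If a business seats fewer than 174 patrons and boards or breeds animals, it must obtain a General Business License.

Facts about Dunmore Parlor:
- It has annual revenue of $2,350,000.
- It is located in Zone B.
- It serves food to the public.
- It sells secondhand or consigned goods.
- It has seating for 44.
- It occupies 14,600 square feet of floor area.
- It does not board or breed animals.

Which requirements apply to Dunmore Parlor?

(a) revenue $2,350,000 ≤ $2,475,000; serves food to the public → Compliance Certificate required.
(b) seating 44 ≥ 28; serves food to the public → Municipal Certificate required.
(c) revenue $2,350,000 ≥ $775,000; serves food to the public; floor area 14,600 square feet ≥ 12,700 square feet → Standard Registration not required.
(d) is located in Zone B; floor area 14,600 square feet ≤ 15,800 square feet; revenue $2,350,000 > $1,575,000 → Zone B Permit required.
(e) does not board or breed animals → Commercial Certificate not required.
(f) is located in Zone B; seating 44 > 34 → General Business Permit required.
(g) is located in Zone B → exempt from Compliance Certificate.
(h) seating 44 < 174; does not board or breed animals → General Business License not required.

General Business Permit, Municipal Certificate, Zone B Permit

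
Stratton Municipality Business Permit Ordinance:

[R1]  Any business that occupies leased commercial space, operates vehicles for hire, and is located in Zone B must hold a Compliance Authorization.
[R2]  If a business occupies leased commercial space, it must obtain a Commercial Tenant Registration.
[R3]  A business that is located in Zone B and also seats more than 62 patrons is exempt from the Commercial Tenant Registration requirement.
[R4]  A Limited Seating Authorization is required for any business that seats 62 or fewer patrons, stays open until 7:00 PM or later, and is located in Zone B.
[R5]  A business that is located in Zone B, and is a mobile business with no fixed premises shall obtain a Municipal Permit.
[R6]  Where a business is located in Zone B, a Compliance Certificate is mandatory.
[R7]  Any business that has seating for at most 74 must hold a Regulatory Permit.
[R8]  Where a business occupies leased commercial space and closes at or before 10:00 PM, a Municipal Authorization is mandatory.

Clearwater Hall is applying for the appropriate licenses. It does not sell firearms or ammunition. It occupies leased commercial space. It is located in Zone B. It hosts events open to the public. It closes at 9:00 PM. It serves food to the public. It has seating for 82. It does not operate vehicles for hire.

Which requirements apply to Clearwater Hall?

Compliance Certificate, Municipal Authorization

[R1] occupies leased commercial space; does not operate vehicles for hire; is located in Zone B → Compliance Authorization not required.
[R2] occupies leased commercial space → Commercial Tenant Registration required.
[R3] is located in Zone B; seating 82 > 62 → exempt from Commercial Tenant Registration.
[R4] seating 82 > 62; closes 9:00 PM, after 7:00 PM; is located in Zone B → Limited Seating Authorization not required.
[R5] is located in Zone B; occupies leased commercial space (not: is a mobile business with no fixed premises) → Municipal Permit not required.
[R6] is located in Zone B → Compliance Certificate required.
[R7] seating 82 > 74 → Regulatory Permit not required.
[R8] occupies leased commercial space; closes 9:00 PM, at/before 10:00 PM → Municipal Authorization required.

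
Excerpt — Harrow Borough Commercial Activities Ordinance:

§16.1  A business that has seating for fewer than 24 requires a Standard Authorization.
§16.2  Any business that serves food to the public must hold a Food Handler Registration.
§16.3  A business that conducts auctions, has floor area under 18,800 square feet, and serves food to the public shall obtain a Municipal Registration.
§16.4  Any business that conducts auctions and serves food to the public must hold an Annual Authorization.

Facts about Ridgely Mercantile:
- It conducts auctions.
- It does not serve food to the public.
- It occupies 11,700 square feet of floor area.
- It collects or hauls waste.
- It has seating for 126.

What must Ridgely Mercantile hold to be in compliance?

§16.1 seating 126 ≥ 24 → Standard Authorization not required.
§16.2 does not serve food to the public → Food Handler Registration not required.
§16.3 conducts auctions; floor area 11,700 square feet < 18,800 square feet; does not serve food to the public → Municipal Registration not required.
§16.4 conducts auctions; does not serve food to the public → Annual Authorization not required.

None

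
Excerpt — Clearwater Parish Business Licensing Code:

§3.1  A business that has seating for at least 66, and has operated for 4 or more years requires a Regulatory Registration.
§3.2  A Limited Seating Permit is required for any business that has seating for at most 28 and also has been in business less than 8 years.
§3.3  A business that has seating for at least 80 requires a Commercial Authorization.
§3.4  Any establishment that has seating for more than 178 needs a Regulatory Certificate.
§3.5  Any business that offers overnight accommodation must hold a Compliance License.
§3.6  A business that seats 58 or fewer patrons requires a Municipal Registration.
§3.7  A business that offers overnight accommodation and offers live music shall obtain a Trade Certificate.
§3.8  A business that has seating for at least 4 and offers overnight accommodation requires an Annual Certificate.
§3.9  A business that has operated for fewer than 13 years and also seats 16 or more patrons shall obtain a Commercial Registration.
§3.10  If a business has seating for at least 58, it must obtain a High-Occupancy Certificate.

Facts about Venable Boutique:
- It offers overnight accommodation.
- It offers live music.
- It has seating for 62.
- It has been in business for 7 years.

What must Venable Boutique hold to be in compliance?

Annual Certificate, Commercial Registration, Compliance License, High-Occupancy Certificate, Trade Certificate

§3.1 seating 62 < 66; years in business 7 ≥ 4 → Regulatory Registration not required.
§3.2 seating 62 > 28; years in business 7 < 8 → Limited Seating Permit not required.
§3.3 seating 62 < 80 → Commercial Authorization not required.
§3.4 seating 62 ≤ 178 → Regulatory Certificate not required.
§3.5 offers overnight accommodation → Compliance License required.
§3.6 seating 62 > 58 → Municipal Registration not required.
§3.7 offers overnight accommodation; offers live music → Trade Certificate required.
§3.8 seating 62 ≥ 4; offers overnight accommodation → Annual Certificate required.
§3.9 years in business 7 < 13; seating 62 ≥ 16 → Commercial Registration required.
§3.10 seating 62 ≥ 58 → High-Occupancy Certificate required.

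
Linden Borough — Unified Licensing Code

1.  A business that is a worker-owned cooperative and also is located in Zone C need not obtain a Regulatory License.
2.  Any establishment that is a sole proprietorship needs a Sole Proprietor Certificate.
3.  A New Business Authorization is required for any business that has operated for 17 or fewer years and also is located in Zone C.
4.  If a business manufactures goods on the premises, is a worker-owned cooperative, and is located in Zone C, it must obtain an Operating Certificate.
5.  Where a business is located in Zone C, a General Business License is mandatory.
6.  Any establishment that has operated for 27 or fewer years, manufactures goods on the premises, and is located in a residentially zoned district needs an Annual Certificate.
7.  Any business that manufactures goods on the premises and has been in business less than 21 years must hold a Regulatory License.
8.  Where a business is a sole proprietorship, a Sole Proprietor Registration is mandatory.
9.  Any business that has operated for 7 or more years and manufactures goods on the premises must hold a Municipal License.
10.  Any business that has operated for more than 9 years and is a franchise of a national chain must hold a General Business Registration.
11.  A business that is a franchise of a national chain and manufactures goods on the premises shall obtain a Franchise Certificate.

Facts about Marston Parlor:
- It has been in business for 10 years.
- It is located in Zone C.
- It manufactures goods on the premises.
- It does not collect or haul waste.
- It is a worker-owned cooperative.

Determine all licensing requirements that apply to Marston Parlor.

1. is a worker-owned cooperative; is located in Zone C → exempt from Regulatory License.
2. is a worker-owned cooperative (not: is a sole proprietorship) → Sole Proprietor Certificate not required.
3. years in business 10 ≤ 17; is located in Zone C → New Business Authorization required.
4. manufactures goods on the premises; is a worker-owned cooperative; is located in Zone C → Operating Certificate required.
5. is located in Zone C → General Business License required.
6. years in business 10 ≤ 27; manufactures goods on the premises; is located in Zone C (not: is located in a residentially zoned district) → Annual Certificate not required.
7. manufactures goods on the premises; years in business 10 < 21 → Regulatory License required.
8. is a worker-owned cooperative (not: is a sole proprietorship) → Sole Proprietor Registration not required.
9. years in business 10 ≥ 7; manufactures goods on the premises → Municipal License required.
10. years in business 10 > 9; is a worker-owned cooperative (not: is a franchise of a national chain) → General Business Registration not required.
11. is a worker-owned cooperative (not: is a franchise of a national chain); manufactures goods on the premises → Franchise Certificate not required.

General Business License, Municipal License, New Business Authorization, Operating Certificate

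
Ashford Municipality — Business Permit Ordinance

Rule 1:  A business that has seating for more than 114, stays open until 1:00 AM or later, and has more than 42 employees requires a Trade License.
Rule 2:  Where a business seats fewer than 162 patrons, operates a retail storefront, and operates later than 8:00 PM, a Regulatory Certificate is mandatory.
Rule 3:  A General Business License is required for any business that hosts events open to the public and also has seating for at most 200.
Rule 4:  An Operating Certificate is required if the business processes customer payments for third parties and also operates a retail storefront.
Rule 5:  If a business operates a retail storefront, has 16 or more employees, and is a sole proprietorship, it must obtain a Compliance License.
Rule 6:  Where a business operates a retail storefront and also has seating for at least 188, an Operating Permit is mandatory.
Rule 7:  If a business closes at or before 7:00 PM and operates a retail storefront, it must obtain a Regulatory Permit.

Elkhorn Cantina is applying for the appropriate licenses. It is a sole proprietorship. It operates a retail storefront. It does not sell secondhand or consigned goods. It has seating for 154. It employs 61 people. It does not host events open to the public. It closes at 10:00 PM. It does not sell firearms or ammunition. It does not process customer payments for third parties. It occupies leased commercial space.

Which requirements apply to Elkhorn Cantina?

Compliance License, Regulatory Certificate

Rule 1: seating 154 > 114; closes 10:00 PM, at/before 1:00 AM; employees 61 > 42 → Trade License not required.
Rule 2: seating 154 < 162; operates a retail storefront; closes 10:00 PM, after 8:00 PM → Regulatory Certificate required.
Rule 3: does not host events open to the public; seating 154 ≤ 200 → General Business License not required.
Rule 4: does not process customer payments for third parties; operates a retail storefront → Operating Certificate not required.
Rule 5: operates a retail storefront; employees 61 ≥ 16; is a sole proprietorship → Compliance License required.
Rule 6: operates a retail storefront; seating 154 < 188 → Operating Permit not required.
Rule 7: closes 10:00 PM, after 7:00 PM; operates a retail storefront → Regulatory Permit not required.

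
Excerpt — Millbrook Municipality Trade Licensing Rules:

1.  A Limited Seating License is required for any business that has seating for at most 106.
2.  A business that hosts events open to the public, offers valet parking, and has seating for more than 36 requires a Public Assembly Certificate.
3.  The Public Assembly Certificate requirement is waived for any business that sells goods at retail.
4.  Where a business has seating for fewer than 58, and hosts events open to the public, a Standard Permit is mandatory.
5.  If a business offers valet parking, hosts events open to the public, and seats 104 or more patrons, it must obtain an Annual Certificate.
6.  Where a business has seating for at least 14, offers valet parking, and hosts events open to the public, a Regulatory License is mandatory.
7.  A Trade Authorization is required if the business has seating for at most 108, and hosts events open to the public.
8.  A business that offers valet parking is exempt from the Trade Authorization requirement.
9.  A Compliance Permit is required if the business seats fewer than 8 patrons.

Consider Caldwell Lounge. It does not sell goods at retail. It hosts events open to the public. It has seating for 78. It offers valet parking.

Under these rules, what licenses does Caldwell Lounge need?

Limited Seating License, Public Assembly Certificate, Regulatory License

1. seating 78 ≤ 106 → Limited Seating License required.
2. hosts events open to the public; offers valet parking; seating 78 > 36 → Public Assembly Certificate required.
3. does not sell goods at retail → Public Assembly Certificate exemption does not apply.
4. seating 78 ≥ 58; hosts events open to the public → Standard Permit not required.
5. offers valet parking; hosts events open to the public; seating 78 < 104 → Annual Certificate not required.
6. seating 78 ≥ 14; offers valet parking; hosts events open to the public → Regulatory License required.
7. seating 78 ≤ 108; hosts events open to the public → Trade Authorization required.
8. offers valet parking → exempt from Trade Authorization.
9. seating 78 ≥ 8 → Compliance Permit not required.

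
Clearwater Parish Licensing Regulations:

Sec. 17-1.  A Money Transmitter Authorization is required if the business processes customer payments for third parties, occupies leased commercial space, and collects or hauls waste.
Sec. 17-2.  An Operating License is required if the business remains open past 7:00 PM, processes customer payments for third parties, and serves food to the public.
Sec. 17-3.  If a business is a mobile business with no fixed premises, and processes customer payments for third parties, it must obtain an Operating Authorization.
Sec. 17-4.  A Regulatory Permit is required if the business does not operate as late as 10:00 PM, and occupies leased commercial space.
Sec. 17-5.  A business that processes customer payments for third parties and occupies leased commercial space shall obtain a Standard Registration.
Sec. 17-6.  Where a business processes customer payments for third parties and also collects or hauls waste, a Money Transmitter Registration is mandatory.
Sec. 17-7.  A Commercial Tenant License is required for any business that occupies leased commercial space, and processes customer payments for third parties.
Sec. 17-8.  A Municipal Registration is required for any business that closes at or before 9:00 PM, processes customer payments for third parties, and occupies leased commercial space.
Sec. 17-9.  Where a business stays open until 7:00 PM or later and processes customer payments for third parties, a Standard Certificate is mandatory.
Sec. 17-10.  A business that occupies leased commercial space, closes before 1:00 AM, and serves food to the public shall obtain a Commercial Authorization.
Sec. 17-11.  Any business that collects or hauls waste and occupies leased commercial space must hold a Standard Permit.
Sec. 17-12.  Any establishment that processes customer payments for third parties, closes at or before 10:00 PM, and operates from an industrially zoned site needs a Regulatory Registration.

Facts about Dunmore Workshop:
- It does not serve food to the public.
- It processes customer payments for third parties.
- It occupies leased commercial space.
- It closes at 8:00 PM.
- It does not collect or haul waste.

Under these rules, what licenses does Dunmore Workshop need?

Commercial Tenant License, Municipal Registration, Regulatory Permit, Standard Certificate, Standard Registration

Sec. 17-1. processes customer payments for third parties; occupies leased commercial space; does not collect or haul waste → Money Transmitter Authorization not required.
Sec. 17-2. closes 8:00 PM, after 7:00 PM; processes customer payments for third parties; does not serve food to the public → Operating License not required.
Sec. 17-3. occupies leased commercial space (not: is a mobile business with no fixed premises); processes customer payments for third parties → Operating Authorization not required.
Sec. 17-4. closes 8:00 PM, at/before 10:00 PM; occupies leased commercial space → Regulatory Permit required.
Sec. 17-5. processes customer payments for third parties; occupies leased commercial space → Standard Registration required.
Sec. 17-6. processes customer payments for third parties; does not collect or haul waste → Money Transmitter Registration not required.
Sec. 17-7. occupies leased commercial space; processes customer payments for third parties → Commercial Tenant License required.
Sec. 17-8. closes 8:00 PM, at/before 9:00 PM; processes customer payments for third parties; occupies leased commercial space → Municipal Registration required.
Sec. 17-9. closes 8:00 PM, after 7:00 PM; processes customer payments for third parties → Standard Certificate required.
Sec. 17-10. occupies leased commercial space; closes 8:00 PM, at/before 1:00 AM; does not serve food to the public → Commercial Authorization not required.
Sec. 17-11. does not collect or haul waste; occupies leased commercial space → Standard Permit not required.
Sec. 17-12. processes customer payments for third parties; closes 8:00 PM, at/before 10:00 PM; occupies leased commercial space (not: operates from an industrially zoned site) → Regulatory Registration not required.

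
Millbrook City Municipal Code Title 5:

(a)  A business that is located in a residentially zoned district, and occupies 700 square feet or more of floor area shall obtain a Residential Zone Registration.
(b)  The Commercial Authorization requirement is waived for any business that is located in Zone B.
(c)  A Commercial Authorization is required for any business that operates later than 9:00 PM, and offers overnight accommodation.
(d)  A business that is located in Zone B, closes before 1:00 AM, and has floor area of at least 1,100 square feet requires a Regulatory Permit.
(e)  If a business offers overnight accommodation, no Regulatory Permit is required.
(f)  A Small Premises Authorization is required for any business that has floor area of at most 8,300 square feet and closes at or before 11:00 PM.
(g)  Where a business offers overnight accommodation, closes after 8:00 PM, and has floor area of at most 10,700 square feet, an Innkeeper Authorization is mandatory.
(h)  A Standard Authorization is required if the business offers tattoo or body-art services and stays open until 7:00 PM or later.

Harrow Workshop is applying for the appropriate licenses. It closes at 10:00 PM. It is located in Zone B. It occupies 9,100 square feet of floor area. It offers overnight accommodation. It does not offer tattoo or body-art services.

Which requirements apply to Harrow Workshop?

(a) is located in Zone B (not: is located in a residentially zoned district); floor area 9,100 square feet ≥ 700 square feet → Residential Zone Registration not required.
(b) is located in Zone B → exempt from Commercial Authorization.
(c) closes 10:00 PM, after 9:00 PM; offers overnight accommodation → Commercial Authorization required.
(d) is located in Zone B; closes 10:00 PM, at/before 1:00 AM; floor area 9,100 square feet ≥ 1,100 square feet → Regulatory Permit required.
(e) offers overnight accommodation → exempt from Regulatory Permit.
(f) floor area 9,100 square feet > 8,300 square feet; closes 10:00 PM, at/before 11:00 PM → Small Premises Authorization not required.
(g) offers overnight accommodation; closes 10:00 PM, after 8:00 PM; floor area 9,100 square feet ≤ 10,700 square feet → Innkeeper Authorization required.
(h) does not offer tattoo or body-art services; closes 10:00 PM, after 7:00 PM → Standard Authorization not required.

Innkeeper Authorization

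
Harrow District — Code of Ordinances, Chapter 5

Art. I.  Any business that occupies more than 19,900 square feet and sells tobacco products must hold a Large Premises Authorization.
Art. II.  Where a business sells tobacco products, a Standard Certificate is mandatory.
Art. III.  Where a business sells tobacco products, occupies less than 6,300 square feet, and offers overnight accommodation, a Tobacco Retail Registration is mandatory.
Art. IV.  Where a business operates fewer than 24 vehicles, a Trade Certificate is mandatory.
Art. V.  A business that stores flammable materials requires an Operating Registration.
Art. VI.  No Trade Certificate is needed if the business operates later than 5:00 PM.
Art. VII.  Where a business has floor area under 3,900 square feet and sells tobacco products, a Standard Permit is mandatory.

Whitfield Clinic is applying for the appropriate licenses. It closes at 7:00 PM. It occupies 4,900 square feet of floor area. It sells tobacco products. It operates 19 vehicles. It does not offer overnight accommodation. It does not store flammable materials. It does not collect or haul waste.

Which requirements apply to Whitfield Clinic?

Standard Certificate

Art. I. floor area 4,900 square feet ≤ 19,900 square feet; sells tobacco products → Large Premises Authorization not required.
Art. II. sells tobacco products → Standard Certificate required.
Art. III. sells tobacco products; floor area 4,900 square feet < 6,300 square feet; does not offer overnight accommodation → Tobacco Retail Registration not required.
Art. IV. vehicles 19 < 24 → Trade Certificate required.
Art. V. does not store flammable materials → Operating Registration not required.
Art. VI. closes 7:00 PM, after 5:00 PM → exempt from Trade Certificate.
Art. VII. floor area 4,900 square feet ≥ 3,900 square feet; sells tobacco products → Standard Permit not required.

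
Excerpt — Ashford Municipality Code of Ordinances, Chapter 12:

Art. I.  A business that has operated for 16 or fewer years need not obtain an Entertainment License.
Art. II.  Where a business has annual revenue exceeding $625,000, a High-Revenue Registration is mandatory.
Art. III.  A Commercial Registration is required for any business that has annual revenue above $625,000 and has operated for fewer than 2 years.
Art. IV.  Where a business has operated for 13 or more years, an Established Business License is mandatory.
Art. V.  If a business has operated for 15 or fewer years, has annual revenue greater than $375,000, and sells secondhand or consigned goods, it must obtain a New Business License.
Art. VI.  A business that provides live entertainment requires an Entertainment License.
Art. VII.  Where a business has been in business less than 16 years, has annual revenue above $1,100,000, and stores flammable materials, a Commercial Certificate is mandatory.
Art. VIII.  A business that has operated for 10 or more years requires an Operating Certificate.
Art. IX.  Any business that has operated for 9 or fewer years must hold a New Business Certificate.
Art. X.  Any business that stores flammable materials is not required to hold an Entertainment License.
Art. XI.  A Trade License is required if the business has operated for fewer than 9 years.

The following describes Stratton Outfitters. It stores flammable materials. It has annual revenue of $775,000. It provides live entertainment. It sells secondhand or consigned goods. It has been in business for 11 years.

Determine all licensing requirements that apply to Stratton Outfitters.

High-Revenue Registration, New Business License, Operating Certificate

Art. I. years in business 11 ≤ 16 → exempt from Entertainment License.
Art. II. revenue $775,000 > $625,000 → High-Revenue Registration required.
Art. III. revenue $775,000 > $625,000; years in business 11 ≥ 2 → Commercial Registration not required.
Art. IV. years in business 11 < 13 → Established Business License not required.
Art. V. years in business 11 ≤ 15; revenue $775,000 > $375,000; sells secondhand or consigned goods → New Business License required.
Art. VI. provides live entertainment → Entertainment License required.
Art. VII. years in business 11 < 16; revenue $775,000 ≤ $1,100,000; stores flammable materials → Commercial Certificate not required.
Art. VIII. years in business 11 ≥ 10 → Operating Certificate required.
Art. IX. years in business 11 > 9 → New Business Certificate not required.
Art. X. stores flammable materials → exempt from Entertainment License.
Art. XI. years in business 11 ≥ 9 → Trade License not required.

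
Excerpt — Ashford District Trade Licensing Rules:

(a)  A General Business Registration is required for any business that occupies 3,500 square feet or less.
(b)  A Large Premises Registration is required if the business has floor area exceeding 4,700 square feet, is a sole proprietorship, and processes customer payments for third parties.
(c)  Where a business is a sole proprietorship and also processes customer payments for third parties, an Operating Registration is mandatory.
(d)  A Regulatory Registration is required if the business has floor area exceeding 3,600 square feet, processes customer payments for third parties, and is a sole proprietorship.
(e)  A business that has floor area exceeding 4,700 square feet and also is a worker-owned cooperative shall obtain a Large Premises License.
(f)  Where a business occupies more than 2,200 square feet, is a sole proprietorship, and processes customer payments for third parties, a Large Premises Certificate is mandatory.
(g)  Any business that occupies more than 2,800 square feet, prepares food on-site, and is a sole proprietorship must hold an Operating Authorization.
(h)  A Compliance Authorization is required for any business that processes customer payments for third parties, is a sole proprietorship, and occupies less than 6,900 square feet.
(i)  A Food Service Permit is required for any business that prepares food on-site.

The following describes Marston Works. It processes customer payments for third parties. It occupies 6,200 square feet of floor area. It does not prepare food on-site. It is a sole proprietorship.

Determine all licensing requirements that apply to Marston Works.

Compliance Authorization, Large Premises Certificate, Large Premises Registration, Operating Registration, Regulatory Registration

(a) floor area 6,200 square feet > 3,500 square feet → General Business Registration not required.
(b) floor area 6,200 square feet > 4,700 square feet; is a sole proprietorship; processes customer payments for third parties → Large Premises Registration required.
(c) is a sole proprietorship; processes customer payments for third parties → Operating Registration required.
(d) floor area 6,200 square feet > 3,600 square feet; processes customer payments for third parties; is a sole proprietorship → Regulatory Registration required.
(e) floor area 6,200 square feet > 4,700 square feet; is a sole proprietorship (not: is a worker-owned cooperative) → Large Premises License not required.
(f) floor area 6,200 square feet > 2,200 square feet; is a sole proprietorship; processes customer payments for third parties → Large Premises Certificate required.
(g) floor area 6,200 square feet > 2,800 square feet; does not prepare food on-site; is a sole proprietorship → Operating Authorization not required.
(h) processes customer payments for third parties; is a sole proprietorship; floor area 6,200 square feet < 6,900 square feet → Compliance Authorization required.
(i) does not prepare food on-site → Food Service Permit not required.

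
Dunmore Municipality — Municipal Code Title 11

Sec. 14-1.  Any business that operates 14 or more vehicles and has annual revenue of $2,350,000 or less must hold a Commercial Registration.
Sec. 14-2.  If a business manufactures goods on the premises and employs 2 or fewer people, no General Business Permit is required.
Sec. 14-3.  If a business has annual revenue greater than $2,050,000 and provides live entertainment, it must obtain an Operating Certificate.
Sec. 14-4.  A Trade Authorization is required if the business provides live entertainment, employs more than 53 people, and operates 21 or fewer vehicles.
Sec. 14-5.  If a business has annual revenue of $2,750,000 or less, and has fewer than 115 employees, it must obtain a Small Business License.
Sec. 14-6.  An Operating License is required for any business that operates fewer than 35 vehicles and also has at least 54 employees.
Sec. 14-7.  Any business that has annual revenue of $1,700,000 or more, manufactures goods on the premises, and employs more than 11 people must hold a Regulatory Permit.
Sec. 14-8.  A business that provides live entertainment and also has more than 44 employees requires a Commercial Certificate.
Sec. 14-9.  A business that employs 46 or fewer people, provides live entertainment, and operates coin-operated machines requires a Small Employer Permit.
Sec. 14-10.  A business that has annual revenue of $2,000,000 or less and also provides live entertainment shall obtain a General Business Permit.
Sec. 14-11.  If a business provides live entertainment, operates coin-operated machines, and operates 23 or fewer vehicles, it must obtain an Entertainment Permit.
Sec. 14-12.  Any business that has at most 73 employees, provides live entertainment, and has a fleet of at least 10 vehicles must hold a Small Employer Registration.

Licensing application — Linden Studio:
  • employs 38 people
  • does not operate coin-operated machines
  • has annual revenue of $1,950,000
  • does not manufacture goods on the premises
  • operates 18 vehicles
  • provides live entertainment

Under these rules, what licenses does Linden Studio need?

Commercial Registration, General Business Permit, Small Business License, Small Employer Registration

Sec. 14-1. vehicles 18 ≥ 14; revenue $1,950,000 ≤ $2,350,000 → Commercial Registration required.
Sec. 14-2. does not manufacture goods on the premises; employees 38 > 2 → General Business Permit exemption does not apply.
Sec. 14-3. revenue $1,950,000 ≤ $2,050,000; provides live entertainment → Operating Certificate not required.
Sec. 14-4. provides live entertainment; employees 38 ≤ 53; vehicles 18 ≤ 21 → Trade Authorization not required.
Sec. 14-5. revenue $1,950,000 ≤ $2,750,000; employees 38 < 115 → Small Business License required.
Sec. 14-6. vehicles 18 < 35; employees 38 < 54 → Operating License not required.
Sec. 14-7. revenue $1,950,000 ≥ $1,700,000; does not manufacture goods on the premises; employees 38 > 11 → Regulatory Permit not required.
Sec. 14-8. provides live entertainment; employees 38 ≤ 44 → Commercial Certificate not required.
Sec. 14-9. employees 38 ≤ 46; provides live entertainment; does not operate coin-operated machines → Small Employer Permit not required.
Sec. 14-10. revenue $1,950,000 ≤ $2,000,000; provides live entertainment → General Business Permit required.
Sec. 14-11. provides live entertainment; does not operate coin-operated machines; vehicles 18 ≤ 23 → Entertainment Permit not required.
Sec. 14-12. employees 38 ≤ 73; provides live entertainment; vehicles 18 ≥ 10 → Small Employer Registration required.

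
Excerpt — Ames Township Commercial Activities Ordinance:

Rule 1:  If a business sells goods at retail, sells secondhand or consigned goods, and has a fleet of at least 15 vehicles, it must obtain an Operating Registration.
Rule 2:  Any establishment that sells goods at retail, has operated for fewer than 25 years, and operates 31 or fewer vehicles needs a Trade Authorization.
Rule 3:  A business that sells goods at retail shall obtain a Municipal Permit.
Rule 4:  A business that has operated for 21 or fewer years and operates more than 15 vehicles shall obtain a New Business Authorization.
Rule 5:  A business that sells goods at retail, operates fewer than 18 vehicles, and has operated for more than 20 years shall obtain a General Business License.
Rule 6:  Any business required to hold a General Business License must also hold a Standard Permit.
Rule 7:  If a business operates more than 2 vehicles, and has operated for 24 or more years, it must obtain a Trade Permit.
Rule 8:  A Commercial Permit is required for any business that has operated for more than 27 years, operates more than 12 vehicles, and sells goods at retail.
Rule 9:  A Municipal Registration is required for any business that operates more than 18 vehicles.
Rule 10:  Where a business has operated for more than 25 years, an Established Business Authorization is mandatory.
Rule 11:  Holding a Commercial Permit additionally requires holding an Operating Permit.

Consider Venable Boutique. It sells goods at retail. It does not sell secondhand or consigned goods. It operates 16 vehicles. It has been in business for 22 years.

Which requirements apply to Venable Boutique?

Rule 1: sells goods at retail; does not sell secondhand or consigned goods; vehicles 16 ≥ 15 → Operating Registration not required.
Rule 2: sells goods at retail; years in business 22 < 25; vehicles 16 ≤ 31 → Trade Authorization required.
Rule 3: sells goods at retail → Municipal Permit required.
Rule 4: years in business 22 > 21; vehicles 16 > 15 → New Business Authorization not required.
Rule 5: sells goods at retail; vehicles 16 < 18; years in business 22 > 20 → General Business License required.
Rule 6: General Business License is required → Standard Permit also required.
Rule 7: vehicles 16 > 2; years in business 22 < 24 → Trade Permit not required.
Rule 8: years in business 22 ≤ 27; vehicles 16 > 12; sells goods at retail → Commercial Permit not required.
Rule 9: vehicles 16 ≤ 18 → Municipal Registration not required.
Rule 10: years in business 22 ≤ 25 → Established Business Authorization not required.
Rule 11: Commercial Permit is not required → no effect.

General Business License, Municipal Permit, Standard Permit, Trade Authorization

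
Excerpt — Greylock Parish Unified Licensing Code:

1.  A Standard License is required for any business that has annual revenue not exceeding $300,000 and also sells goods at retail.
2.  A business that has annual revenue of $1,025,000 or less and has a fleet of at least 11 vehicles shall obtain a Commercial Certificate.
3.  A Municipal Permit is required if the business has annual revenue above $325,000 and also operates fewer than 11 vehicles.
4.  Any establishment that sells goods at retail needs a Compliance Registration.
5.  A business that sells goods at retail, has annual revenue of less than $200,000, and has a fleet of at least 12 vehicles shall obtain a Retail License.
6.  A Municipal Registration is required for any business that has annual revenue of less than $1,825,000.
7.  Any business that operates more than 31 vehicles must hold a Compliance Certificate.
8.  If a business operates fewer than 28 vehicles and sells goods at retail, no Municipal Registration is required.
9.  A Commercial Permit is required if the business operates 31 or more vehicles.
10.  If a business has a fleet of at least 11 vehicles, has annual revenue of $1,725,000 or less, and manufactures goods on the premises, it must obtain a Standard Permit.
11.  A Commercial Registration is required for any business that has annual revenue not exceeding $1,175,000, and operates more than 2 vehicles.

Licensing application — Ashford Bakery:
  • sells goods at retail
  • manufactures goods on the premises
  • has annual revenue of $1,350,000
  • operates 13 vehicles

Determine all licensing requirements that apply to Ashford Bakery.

Compliance Registration, Standard Permit

1. revenue $1,350,000 > $300,000; sells goods at retail → Standard License not required.
2. revenue $1,350,000 > $1,025,000; vehicles 13 ≥ 11 → Commercial Certificate not required.
3. revenue $1,350,000 > $325,000; vehicles 13 ≥ 11 → Municipal Permit not required.
4. sells goods at retail → Compliance Registration required.
5. sells goods at retail; revenue $1,350,000 ≥ $200,000; vehicles 13 ≥ 12 → Retail License not required.
6. revenue $1,350,000 < $1,825,000 → Municipal Registration required.
7. vehicles 13 ≤ 31 → Compliance Certificate not required.
8. vehicles 13 < 28; sells goods at retail → exempt from Municipal Registration.
9. vehicles 13 < 31 → Commercial Permit not required.
10. vehicles 13 ≥ 11; revenue $1,350,000 ≤ $1,725,000; manufactures goods on the premises → Standard Permit required.
11. revenue $1,350,000 > $1,175,000; vehicles 13 > 2 → Commercial Registration not required.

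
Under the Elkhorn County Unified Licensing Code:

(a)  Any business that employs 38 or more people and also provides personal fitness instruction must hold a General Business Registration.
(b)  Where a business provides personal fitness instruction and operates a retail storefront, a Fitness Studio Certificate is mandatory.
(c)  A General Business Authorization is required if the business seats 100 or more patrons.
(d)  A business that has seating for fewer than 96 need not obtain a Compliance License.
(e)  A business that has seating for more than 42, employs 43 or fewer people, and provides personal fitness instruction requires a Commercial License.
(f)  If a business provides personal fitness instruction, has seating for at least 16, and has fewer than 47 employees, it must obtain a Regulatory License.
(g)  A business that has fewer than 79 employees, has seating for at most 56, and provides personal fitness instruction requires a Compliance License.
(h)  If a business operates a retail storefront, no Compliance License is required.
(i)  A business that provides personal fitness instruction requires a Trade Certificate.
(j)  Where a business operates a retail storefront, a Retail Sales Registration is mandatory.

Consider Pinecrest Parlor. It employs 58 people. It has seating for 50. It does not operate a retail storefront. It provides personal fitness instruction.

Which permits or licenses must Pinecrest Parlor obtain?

General Business Registration, Trade Certificate

(a) employees 58 ≥ 38; provides personal fitness instruction → General Business Registration required.
(b) provides personal fitness instruction; does not operate a retail storefront → Fitness Studio Certificate not required.
(c) seating 50 < 100 → General Business Authorization not required.
(d) seating 50 < 96 → exempt from Compliance License.
(e) seating 50 > 42; employees 58 > 43; provides personal fitness instruction → Commercial License not required.
(f) provides personal fitness instruction; seating 50 ≥ 16; employees 58 ≥ 47 → Regulatory License not required.
(g) employees 58 < 79; seating 50 ≤ 56; provides personal fitness instruction → Compliance License required.
(h) does not operate a retail storefront → Compliance License exemption does not apply.
(i) provides personal fitness instruction → Trade Certificate required.
(j) does not operate a retail storefront → Retail Sales Registration not required.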